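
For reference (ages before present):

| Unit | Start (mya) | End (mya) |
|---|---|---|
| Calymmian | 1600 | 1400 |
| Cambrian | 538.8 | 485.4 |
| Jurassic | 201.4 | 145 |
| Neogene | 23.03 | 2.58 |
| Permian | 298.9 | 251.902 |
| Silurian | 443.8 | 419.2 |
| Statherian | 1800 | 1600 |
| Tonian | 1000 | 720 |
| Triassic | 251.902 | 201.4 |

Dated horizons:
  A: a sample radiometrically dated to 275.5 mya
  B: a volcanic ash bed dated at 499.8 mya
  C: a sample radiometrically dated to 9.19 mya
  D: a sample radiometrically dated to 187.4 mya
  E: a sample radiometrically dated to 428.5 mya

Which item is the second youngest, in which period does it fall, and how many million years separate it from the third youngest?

Smaller Ma means younger, so youngest first: C 9.19 < D 187.4 < A 275.5 < E 428.5 < B 499.8.
Counting 2 along gives D (187.4 Ma); the excerpt puts that inside the Jurassic, 201.4–145 Ma.
Next in line is A (275.5 Ma), and 275.5 − 187.4 = 88.1 Myr.

D, in the Jurassic; 88.1 million years to A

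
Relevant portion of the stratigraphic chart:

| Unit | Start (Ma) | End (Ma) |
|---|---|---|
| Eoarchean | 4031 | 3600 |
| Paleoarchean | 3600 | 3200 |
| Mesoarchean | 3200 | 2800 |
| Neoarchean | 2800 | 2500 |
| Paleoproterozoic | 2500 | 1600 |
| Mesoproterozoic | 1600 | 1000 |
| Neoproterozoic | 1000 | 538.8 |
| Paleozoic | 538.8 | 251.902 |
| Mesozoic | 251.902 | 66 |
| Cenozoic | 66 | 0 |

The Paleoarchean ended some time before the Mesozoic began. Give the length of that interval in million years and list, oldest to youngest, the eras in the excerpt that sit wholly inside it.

End of Paleoarchean = 3200 Ma; start of Mesozoic = 251.902 Ma.
Gap = 3200 − 251.902 = 2948.098 Myr.
Eras wholly inside 3200–251.902 Ma: Mesoarchean (3200–2800), Neoarchean (2800–2500), Paleoproterozoic (2500–1600), Mesoproterozoic (1600–1000), Neoproterozoic (1000–538.8), Paleozoic (538.8–251.902).

2948.098 million years; Mesoarchean, Neoarchean, Paleoproterozoic, Mesoproterozoic, Neoproterozoic, Paleozoic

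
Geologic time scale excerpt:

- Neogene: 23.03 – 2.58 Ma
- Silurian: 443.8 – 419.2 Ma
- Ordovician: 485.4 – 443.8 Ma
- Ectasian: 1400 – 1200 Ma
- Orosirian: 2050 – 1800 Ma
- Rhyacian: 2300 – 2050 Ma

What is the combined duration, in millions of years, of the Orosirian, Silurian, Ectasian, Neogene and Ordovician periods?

536.65 million years

Each duration: Orosirian = 250; Silurian = 24.6; Ectasian = 200; Neogene = 20.45; Ordovician = 41.6.
Sum: 250 + 24.6 + 200 + 20.45 + 41.6 = 536.65 Myr.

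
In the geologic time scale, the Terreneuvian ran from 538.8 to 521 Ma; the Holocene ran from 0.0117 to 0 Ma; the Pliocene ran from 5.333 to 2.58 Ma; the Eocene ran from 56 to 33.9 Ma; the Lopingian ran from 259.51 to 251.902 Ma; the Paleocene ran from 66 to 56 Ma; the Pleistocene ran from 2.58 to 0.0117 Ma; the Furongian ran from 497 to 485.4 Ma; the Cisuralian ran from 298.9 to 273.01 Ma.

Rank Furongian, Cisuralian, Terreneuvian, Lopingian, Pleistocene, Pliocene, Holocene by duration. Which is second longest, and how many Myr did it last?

Durations: Furongian 11.6; Cisuralian 25.89; Terreneuvian 17.8; Lopingian 7.608; Pleistocene 2.5683; Pliocene 2.753; Holocene 0.0117 Myr.
Sorted longest-first: Cisuralian (25.89), Terreneuvian (17.8), Furongian (11.6), Lopingian (7.608), Pliocene (2.753), Pleistocene (2.5683), Holocene (0.0117).
The second longest is Terreneuvian at 17.8 Myr.

Terreneuvian, 17.8 million years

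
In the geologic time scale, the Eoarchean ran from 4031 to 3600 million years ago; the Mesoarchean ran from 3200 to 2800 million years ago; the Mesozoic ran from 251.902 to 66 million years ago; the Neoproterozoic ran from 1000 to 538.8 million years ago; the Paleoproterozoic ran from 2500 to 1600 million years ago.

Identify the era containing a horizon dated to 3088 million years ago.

Mesoarchean

3088 Ma lies between 3200 and 2800 Ma, so it falls in the Mesoarchean.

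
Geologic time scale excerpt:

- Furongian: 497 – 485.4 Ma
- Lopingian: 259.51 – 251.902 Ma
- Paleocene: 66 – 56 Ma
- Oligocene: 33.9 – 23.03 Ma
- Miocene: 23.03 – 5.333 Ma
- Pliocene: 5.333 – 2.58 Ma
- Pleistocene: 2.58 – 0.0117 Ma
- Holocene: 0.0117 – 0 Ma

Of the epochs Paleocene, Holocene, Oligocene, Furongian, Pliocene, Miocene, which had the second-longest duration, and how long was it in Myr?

Furongian, 11.6 million years

Start − end for each: Paleocene 66 − 56 = 10; Holocene 0.0117 − 0 = 0.0117; Oligocene 33.9 − 23.03 = 10.87; Furongian 497 − 485.4 = 11.6; Pliocene 5.333 − 2.58 = 2.753; Miocene 23.03 − 5.333 = 17.697.
Ranking these from longest: Miocene > Furongian > Oligocene > Paleocene > Pliocene > Holocene.
Position 2 in that ranking is Furongian, which lasted 11.6 Myr.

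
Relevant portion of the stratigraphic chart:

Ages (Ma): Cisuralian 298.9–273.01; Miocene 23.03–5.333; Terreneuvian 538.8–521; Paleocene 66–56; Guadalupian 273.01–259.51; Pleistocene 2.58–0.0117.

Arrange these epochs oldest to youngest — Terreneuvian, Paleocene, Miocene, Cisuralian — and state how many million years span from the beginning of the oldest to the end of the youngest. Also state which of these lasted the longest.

From the excerpt: Terreneuvian 538.8–521; Paleocene 66–56; Miocene 23.03–5.333; Cisuralian 298.9–273.01 (Ma).
Larger Ma is earlier, so the oldest is Terreneuvian and the youngest is Miocene; oldest to youngest: Terreneuvian, Cisuralian, Paleocene, Miocene.
Oldest start 538.8 minus youngest end 5.333 gives 533.467 Myr overall.
Individual lengths (start − end): Paleocene 10; Cisuralian 25.89; Terreneuvian 17.8; Miocene 17.697. The largest is Cisuralian at 25.89 Myr.

Terreneuvian → Cisuralian → Paleocene → Miocene; total span 533.467 Myr; longest is Cisuralian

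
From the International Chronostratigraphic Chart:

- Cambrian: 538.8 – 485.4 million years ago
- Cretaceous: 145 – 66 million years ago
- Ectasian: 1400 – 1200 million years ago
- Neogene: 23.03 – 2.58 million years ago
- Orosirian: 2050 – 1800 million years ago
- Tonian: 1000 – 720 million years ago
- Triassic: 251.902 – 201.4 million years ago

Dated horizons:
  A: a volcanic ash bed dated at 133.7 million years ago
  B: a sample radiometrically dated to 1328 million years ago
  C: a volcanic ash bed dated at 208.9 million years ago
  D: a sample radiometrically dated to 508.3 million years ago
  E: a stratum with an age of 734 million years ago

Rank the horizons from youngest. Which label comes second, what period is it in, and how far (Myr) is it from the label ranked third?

C, in the Triassic; 299.4 million years to D

Sorted youngest-first by Ma: A (133.7), C (208.9), D (508.3), E (734), B (1328).
The second youngest is C at 208.9 Ma, which lies in 251.902–201.4 Ma: the Triassic.
The third youngest is D at 508.3 Ma; separation = |208.9 − 508.3| = 299.4 Myr.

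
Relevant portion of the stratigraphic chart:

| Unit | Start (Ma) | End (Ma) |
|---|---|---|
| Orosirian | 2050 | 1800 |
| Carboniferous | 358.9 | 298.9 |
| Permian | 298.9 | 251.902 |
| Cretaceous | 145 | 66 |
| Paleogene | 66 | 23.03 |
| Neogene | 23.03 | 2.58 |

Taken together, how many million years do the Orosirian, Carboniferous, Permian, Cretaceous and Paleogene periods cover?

478.968 million years

Each duration: Orosirian = 250; Carboniferous = 60; Permian = 46.998; Cretaceous = 79; Paleogene = 42.97.
Sum: 250 + 60 + 46.998 + 79 + 42.97 = 478.968 Myr.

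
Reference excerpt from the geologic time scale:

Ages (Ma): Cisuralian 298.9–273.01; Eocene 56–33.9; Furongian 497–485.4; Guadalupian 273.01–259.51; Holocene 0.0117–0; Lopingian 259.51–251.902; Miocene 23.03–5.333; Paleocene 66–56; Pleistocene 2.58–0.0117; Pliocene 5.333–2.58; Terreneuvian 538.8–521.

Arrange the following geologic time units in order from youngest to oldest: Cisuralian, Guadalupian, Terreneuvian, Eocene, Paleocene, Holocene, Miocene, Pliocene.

Read off each span (Ma): Cisuralian 298.9–273.01; Guadalupian 273.01–259.51; Terreneuvian 538.8–521; Eocene 56–33.9; Paleocene 66–56; Holocene 0.0117–0; Miocene 23.03–5.333; Pliocene 5.333–2.58.
Larger Ma is older, so oldest→youngest is Terreneuvian, Cisuralian, Guadalupian, Paleocene, Eocene, Miocene, Pliocene, Holocene; reverse it for youngest→oldest.

Holocene, Pliocene, Miocene, Eocene, Paleocene, Guadalupian, Cisuralian, Terreneuvian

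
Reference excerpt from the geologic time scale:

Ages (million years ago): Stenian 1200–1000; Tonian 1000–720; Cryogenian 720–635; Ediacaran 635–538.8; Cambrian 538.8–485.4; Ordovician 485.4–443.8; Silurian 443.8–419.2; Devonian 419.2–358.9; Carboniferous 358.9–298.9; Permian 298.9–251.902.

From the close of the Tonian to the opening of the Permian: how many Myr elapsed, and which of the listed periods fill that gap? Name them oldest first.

421.1 million years; Cryogenian, Ediacaran, Cambrian, Ordovician, Silurian, Devonian, Carboniferous

End of Tonian = 720 Ma; start of Permian = 298.9 Ma.
Gap = 720 − 298.9 = 421.1 Myr.
Periods wholly inside 720–298.9 Ma: Cryogenian (720–635), Ediacaran (635–538.8), Cambrian (538.8–485.4), Ordovician (485.4–443.8), Silurian (443.8–419.2), Devonian (419.2–358.9), Carboniferous (358.9–298.9).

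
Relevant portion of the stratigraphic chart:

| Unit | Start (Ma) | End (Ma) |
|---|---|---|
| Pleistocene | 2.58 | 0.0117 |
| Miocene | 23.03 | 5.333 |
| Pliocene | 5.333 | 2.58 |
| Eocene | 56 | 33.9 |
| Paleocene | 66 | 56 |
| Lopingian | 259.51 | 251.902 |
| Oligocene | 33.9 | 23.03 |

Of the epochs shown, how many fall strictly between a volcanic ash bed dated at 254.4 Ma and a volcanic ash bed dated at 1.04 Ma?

254.4 Ma sits inside the Lopingian (259.51–251.902) and 1.04 Ma inside the Pleistocene (2.58–0.0117); neither of those is wholly between the two dates.
The listed epochs lying completely between them are Paleocene, Eocene, Oligocene, Miocene, Pliocene — 5 in all.

5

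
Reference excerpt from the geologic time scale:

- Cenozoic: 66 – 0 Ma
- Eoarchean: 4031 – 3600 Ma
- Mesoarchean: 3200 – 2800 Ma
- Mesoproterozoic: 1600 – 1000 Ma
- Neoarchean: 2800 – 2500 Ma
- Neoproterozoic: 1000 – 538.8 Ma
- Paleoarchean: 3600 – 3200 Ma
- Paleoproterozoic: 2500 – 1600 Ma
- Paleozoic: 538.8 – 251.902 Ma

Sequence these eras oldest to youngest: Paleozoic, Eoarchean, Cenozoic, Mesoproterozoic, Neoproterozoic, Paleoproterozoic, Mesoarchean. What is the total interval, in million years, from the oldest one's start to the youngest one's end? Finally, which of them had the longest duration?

Eoarchean, Mesoarchean, Paleoproterozoic, Mesoproterozoic, Neoproterozoic, Paleozoic, Cenozoic; total span 4031 Myr; longest is Paleoproterozoic

Start ages (Ma): Eoarchean 4031, Mesoarchean 3200, Paleoproterozoic 2500, Mesoproterozoic 1600, Neoproterozoic 1000, Paleozoic 538.8, Cenozoic 66.
Ordered oldest to youngest: Eoarchean, Mesoarchean, Paleoproterozoic, Mesoproterozoic, Neoproterozoic, Paleozoic, Cenozoic.
Span = 4031 − 0 = 4031 Myr.
Durations: Paleozoic 286.898, Paleoproterozoic 900, Mesoproterozoic 600, Cenozoic 66, Mesoarchean 400, Neoproterozoic 461.2, Eoarchean 431 → longest is Paleoproterozoic (900 Myr).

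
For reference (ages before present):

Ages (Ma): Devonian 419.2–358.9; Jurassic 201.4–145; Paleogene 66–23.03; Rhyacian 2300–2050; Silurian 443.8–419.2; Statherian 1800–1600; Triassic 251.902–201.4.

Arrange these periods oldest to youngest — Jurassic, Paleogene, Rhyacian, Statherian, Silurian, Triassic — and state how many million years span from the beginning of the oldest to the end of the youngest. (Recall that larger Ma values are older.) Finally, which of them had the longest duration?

Rhyacian → Statherian → Silurian → Triassic → Jurassic → Paleogene; total span 2276.97 Myr; longest is Rhyacian

Start ages (Ma): Rhyacian 2300, Statherian 1800, Silurian 443.8, Triassic 251.902, Jurassic 201.4, Paleogene 66.
Ordered oldest to youngest: Rhyacian, Statherian, Silurian, Triassic, Jurassic, Paleogene.
Span = 2300 − 23.03 = 2276.97 Myr.
Durations: Rhyacian 250, Paleogene 42.97, Triassic 50.502, Jurassic 56.4, Statherian 200, Silurian 24.6 → longest is Rhyacian (250 Myr).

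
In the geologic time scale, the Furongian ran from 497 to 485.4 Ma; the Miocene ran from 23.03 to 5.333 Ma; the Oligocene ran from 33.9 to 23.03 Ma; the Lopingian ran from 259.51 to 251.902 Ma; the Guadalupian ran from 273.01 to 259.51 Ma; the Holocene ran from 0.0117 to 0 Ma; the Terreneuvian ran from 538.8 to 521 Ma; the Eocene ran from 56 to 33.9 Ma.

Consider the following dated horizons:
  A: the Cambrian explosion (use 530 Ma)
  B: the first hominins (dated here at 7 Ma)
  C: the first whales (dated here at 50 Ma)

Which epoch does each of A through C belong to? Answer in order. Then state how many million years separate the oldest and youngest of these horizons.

A — Terreneuvian; B — Miocene; C — Eocene; span 523 million years

A: 530 Ma lies in 538.8–521 Ma, so Terreneuvian.
B: 7 Ma lies in 23.03–5.333 Ma, so Miocene.
C: 50 Ma lies in 56–33.9 Ma, so Eocene.
Oldest = 530 Ma, youngest = 7 Ma → span 523 Myr.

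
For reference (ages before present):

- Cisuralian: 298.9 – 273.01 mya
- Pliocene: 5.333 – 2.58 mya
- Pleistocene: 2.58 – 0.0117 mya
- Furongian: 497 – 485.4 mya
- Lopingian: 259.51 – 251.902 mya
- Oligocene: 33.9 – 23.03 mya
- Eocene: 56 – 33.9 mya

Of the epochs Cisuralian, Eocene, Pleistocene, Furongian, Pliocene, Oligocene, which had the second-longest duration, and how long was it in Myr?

Start − end for each: Cisuralian 298.9 − 273.01 = 25.89; Eocene 56 − 33.9 = 22.1; Pleistocene 2.58 − 0.0117 = 2.5683; Furongian 497 − 485.4 = 11.6; Pliocene 5.333 − 2.58 = 2.753; Oligocene 33.9 − 23.03 = 10.87.
Ranking these from longest: Cisuralian > Eocene > Furongian > Oligocene > Pliocene > Pleistocene.
Position 2 in that ranking is Eocene, which lasted 22.1 Myr.

Eocene, 22.1 million years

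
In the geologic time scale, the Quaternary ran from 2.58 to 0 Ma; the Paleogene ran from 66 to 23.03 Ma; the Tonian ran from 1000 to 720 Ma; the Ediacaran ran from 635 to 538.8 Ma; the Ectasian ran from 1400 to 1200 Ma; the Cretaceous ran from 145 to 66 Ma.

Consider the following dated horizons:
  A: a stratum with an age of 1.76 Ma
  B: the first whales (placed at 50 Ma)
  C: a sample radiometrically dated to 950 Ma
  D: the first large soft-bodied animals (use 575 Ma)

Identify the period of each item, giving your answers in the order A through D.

Match each age against the start–end ranges in the excerpt: A = 1.76 Ma → Quaternary (2.58–0); B = 50 Ma → Paleogene (66–23.03); C = 950 Ma → Tonian (1000–720); D = 575 Ma → Ediacaran (635–538.8).

A — Quaternary; B — Paleogene; C — Tonian; D — Ediacaran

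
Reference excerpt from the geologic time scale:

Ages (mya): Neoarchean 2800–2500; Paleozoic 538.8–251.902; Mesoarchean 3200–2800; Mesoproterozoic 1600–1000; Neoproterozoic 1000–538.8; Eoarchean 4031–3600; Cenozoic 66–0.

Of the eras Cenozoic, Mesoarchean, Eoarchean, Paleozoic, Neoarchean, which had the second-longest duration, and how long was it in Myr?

Mesoarchean, 400 million years

Durations: Cenozoic 66; Mesoarchean 400; Eoarchean 431; Paleozoic 286.898; Neoarchean 300 Myr.
Sorted longest-first: Eoarchean (431), Mesoarchean (400), Neoarchean (300), Paleozoic (286.898), Cenozoic (66).
The second longest is Mesoarchean at 400 Myr.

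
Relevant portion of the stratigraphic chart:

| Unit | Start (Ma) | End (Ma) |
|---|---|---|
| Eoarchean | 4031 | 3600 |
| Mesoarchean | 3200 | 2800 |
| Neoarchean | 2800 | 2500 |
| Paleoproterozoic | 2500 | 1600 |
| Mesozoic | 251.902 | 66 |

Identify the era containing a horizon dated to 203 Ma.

Mesozoic

203 Ma lies between 251.902 and 66 Ma, so it falls in the Mesozoic.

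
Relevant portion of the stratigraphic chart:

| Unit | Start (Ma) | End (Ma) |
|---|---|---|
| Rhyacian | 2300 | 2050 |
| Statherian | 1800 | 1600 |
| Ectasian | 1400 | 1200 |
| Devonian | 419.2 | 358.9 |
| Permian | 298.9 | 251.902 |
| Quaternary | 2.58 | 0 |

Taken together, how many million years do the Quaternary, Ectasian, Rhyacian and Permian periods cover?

Each duration: Quaternary = 2.58; Ectasian = 200; Rhyacian = 250; Permian = 46.998.
Sum: 2.58 + 200 + 250 + 46.998 = 499.578 Myr.

499.578 million years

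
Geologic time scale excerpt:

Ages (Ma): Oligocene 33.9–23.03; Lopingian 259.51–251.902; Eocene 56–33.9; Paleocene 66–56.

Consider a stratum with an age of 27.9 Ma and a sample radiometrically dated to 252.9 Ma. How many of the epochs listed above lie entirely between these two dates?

2

252.9 Ma sits inside the Lopingian (259.51–251.902) and 27.9 Ma inside the Oligocene (33.9–23.03); neither of those is wholly between the two dates.
The listed epochs lying completely between them are Paleocene, Eocene — 2 in all.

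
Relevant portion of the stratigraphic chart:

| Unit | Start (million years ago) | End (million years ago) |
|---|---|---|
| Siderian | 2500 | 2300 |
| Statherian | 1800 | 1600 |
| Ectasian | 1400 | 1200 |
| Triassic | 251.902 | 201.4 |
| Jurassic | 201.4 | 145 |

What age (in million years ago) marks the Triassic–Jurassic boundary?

201.4 million years ago

The Triassic ends and the Jurassic begins at 201.4 million years ago.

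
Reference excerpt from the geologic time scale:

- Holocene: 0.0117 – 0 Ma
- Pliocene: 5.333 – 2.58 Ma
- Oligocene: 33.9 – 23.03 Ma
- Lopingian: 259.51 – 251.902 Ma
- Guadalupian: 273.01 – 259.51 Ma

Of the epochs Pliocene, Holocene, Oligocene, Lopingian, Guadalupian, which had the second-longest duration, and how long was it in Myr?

Durations: Pliocene 2.753; Holocene 0.0117; Oligocene 10.87; Lopingian 7.608; Guadalupian 13.5 Myr.
Sorted longest-first: Guadalupian (13.5), Oligocene (10.87), Lopingian (7.608), Pliocene (2.753), Holocene (0.0117).
The second longest is Oligocene at 10.87 Myr.

Oligocene, 10.87 million years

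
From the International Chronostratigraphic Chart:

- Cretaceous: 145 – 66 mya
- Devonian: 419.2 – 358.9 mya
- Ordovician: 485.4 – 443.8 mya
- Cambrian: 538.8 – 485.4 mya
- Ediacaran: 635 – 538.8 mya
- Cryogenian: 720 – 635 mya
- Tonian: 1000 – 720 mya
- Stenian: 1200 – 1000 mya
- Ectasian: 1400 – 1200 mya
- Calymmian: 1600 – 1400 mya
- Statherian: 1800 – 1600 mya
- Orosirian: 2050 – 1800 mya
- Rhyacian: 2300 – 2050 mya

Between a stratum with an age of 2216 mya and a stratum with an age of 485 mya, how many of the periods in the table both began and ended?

9

The older date is 2216 Ma and the younger is 485 Ma.
Periods with start < 2216 and end > 485 Ma: Orosirian (2050–1800), Statherian (1800–1600), Calymmian (1600–1400), Ectasian (1400–1200), Stenian (1200–1000), Tonian (1000–720), Cryogenian (720–635), Ediacaran (635–538.8), Cambrian (538.8–485.4).
That is 9 complete periods.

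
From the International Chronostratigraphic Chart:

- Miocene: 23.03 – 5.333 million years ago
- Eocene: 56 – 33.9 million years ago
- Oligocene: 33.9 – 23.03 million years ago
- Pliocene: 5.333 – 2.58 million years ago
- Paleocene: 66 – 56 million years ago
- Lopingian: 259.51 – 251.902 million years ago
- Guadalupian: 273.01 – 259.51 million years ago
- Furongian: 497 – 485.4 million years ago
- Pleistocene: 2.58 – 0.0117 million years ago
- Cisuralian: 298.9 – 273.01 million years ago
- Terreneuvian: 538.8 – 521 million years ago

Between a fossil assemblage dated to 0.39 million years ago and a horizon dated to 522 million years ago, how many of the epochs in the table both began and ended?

9

522 Ma sits inside the Terreneuvian (538.8–521) and 0.39 Ma inside the Pleistocene (2.58–0.0117); neither of those is wholly between the two dates.
The listed epochs lying completely between them are Furongian, Cisuralian, Guadalupian, Lopingian, Paleocene, Eocene, Oligocene, Miocene, Pliocene — 9 in all.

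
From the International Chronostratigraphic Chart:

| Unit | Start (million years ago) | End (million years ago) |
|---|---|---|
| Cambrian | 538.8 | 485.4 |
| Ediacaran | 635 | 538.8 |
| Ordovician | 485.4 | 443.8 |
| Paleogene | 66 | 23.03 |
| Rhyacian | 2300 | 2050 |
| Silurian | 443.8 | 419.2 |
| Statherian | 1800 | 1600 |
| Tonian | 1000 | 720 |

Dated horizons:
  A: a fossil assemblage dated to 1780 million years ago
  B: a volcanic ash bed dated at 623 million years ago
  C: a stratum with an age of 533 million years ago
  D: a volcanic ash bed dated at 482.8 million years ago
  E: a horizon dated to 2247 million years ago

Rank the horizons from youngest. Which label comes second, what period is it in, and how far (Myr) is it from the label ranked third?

C, in the Cambrian; 90 million years to B

Sorted youngest-first by Ma: D (482.8), C (533), B (623), A (1780), E (2247).
The second youngest is C at 533 Ma, which lies in 538.8–485.4 Ma: the Cambrian.
The third youngest is B at 623 Ma; separation = |533 − 623| = 90 Myr.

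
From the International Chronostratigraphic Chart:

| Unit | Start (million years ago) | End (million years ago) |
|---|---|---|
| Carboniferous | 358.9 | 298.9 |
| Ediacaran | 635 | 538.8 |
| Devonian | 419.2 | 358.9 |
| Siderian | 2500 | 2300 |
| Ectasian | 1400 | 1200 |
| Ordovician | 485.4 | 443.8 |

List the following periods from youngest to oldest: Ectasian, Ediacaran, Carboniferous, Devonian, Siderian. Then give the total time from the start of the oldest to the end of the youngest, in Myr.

From the excerpt: Ectasian 1400–1200; Ediacaran 635–538.8; Carboniferous 358.9–298.9; Devonian 419.2–358.9; Siderian 2500–2300 (Ma).
Larger Ma is earlier, so the oldest is Siderian and the youngest is Carboniferous; youngest to oldest: Carboniferous, Devonian, Ediacaran, Ectasian, Siderian.
Oldest start 2500 minus youngest end 298.9 gives 2201.1 Myr overall.

Carboniferous → Devonian → Ediacaran → Ectasian → Siderian; total span 2201.1 Myr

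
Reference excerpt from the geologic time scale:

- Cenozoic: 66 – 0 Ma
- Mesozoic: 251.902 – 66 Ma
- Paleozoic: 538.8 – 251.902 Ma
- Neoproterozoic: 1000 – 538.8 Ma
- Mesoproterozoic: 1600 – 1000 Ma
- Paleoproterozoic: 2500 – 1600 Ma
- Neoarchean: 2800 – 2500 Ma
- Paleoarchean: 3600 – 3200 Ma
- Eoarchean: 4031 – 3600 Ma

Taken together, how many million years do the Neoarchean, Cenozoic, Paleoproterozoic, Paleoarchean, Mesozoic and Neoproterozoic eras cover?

Duration is start − end for each: (2800 − 2500) + (66 − 0) + (2500 − 1600) + (3600 − 3200) + (251.902 − 66) + (1000 − 538.8).
That is 300 + 66 + 900 + 400 + 185.902 + 461.2, which totals 2313.102 million years.

2313.102 million years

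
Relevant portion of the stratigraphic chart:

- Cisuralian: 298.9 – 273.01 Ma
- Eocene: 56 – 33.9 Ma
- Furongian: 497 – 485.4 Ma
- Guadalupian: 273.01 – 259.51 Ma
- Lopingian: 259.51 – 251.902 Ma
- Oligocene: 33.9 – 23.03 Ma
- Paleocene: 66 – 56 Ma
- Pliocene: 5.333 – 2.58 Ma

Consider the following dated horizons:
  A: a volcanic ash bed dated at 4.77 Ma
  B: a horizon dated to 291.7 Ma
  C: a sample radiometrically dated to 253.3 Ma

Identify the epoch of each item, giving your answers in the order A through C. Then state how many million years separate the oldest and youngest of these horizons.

A — Pliocene; B — Cisuralian; C — Lopingian; span 286.93 million years

A: 4.77 Ma lies in 5.333–2.58 Ma, so Pliocene.
B: 291.7 Ma lies in 298.9–273.01 Ma, so Cisuralian.
C: 253.3 Ma lies in 259.51–251.902 Ma, so Lopingian.
Oldest = 291.7 Ma, youngest = 4.77 Ma → span 286.93 Myr.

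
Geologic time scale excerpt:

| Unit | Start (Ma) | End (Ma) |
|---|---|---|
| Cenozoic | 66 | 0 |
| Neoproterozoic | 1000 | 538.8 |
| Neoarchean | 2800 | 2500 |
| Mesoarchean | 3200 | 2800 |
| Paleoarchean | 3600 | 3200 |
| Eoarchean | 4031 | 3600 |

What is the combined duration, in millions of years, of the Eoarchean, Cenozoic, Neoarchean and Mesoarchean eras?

1197 million years

Each duration: Eoarchean = 431; Cenozoic = 66; Neoarchean = 300; Mesoarchean = 400.
Sum: 431 + 66 + 300 + 400 = 1197 Myr.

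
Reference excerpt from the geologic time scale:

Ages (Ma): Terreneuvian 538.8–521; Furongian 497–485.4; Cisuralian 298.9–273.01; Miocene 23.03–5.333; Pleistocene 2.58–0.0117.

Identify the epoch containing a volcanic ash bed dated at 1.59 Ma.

Pleistocene

1.59 Ma lies between 2.58 and 0.0117 Ma, so it falls in the Pleistocene.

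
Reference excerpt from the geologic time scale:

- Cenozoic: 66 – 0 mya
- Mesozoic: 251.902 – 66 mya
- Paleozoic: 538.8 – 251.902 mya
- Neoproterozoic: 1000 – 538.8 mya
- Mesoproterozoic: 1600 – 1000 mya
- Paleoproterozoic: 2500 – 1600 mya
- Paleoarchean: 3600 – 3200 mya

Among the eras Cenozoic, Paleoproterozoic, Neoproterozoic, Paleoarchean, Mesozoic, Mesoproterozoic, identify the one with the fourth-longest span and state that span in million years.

Paleoarchean, 400 million years

Start − end for each: Cenozoic 66 − 0 = 66; Paleoproterozoic 2500 − 1600 = 900; Neoproterozoic 1000 − 538.8 = 461.2; Paleoarchean 3600 − 3200 = 400; Mesozoic 251.902 − 66 = 185.902; Mesoproterozoic 1600 − 1000 = 600.
Ranking these from longest: Paleoproterozoic > Mesoproterozoic > Neoproterozoic > Paleoarchean > Mesozoic > Cenozoic.
Position 4 in that ranking is Paleoarchean, which lasted 400 Myr.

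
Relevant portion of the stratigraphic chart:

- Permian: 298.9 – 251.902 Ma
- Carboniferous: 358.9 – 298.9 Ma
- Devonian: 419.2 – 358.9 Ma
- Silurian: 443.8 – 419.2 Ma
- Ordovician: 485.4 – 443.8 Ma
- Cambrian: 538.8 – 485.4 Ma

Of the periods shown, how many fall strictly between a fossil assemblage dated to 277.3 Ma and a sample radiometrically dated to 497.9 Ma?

4

497.9 Ma sits inside the Cambrian (538.8–485.4) and 277.3 Ma inside the Permian (298.9–251.902); neither of those is wholly between the two dates.
The listed periods lying completely between them are Ordovician, Silurian, Devonian, Carboniferous — 4 in all.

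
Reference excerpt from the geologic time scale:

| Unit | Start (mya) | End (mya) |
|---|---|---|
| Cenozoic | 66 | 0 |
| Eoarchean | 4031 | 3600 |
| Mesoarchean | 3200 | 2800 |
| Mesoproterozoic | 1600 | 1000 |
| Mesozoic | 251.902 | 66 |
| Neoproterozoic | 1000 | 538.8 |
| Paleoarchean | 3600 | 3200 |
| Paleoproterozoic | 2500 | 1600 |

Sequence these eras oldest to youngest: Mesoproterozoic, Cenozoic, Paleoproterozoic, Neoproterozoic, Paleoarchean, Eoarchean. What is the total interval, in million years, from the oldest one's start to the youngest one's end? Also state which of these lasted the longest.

Eoarchean, Paleoarchean, Paleoproterozoic, Mesoproterozoic, Neoproterozoic, Cenozoic; total span 4031 Myr; longest is Paleoproterozoic

From the excerpt: Mesoproterozoic 1600–1000; Cenozoic 66–0; Paleoproterozoic 2500–1600; Neoproterozoic 1000–538.8; Paleoarchean 3600–3200; Eoarchean 4031–3600 (Ma).
Larger Ma is earlier, so the oldest is Eoarchean and the youngest is Cenozoic; oldest to youngest: Eoarchean, Paleoarchean, Paleoproterozoic, Mesoproterozoic, Neoproterozoic, Cenozoic.
Oldest start 4031 minus youngest end 0 gives 4031 Myr overall.
Individual lengths (start − end): Paleoarchean 400; Paleoproterozoic 900; Mesoproterozoic 600; Cenozoic 66; Neoproterozoic 461.2; Eoarchean 431. The largest is Paleoproterozoic at 900 Myr.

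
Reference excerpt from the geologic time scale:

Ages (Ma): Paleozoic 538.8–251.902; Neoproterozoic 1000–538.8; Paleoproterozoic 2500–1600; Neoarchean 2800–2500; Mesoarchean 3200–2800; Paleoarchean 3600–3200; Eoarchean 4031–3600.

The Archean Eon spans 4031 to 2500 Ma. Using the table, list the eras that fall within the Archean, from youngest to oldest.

Neoarchean, Mesoarchean, Paleoarchean, Eoarchean

Eras with both bounds inside 4031–2500 Ma: Neoarchean (2800–2500), Mesoarchean (3200–2800), Paleoarchean (3600–3200), Eoarchean (4031–3600).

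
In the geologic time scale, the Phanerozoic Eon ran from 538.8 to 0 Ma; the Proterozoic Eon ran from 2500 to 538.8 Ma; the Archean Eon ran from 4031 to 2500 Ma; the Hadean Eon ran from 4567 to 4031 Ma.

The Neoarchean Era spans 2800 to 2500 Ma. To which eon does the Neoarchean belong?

Archean

The Neoarchean (2800–2500 Ma) lies entirely within 4031–2500 Ma, the Archean Eon.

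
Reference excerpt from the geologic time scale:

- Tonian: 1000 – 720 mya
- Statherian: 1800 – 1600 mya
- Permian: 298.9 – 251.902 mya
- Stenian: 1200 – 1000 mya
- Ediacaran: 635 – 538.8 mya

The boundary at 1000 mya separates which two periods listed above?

The Stenian ends at 1000 mya and the Tonian begins at 1000 mya, so they share that boundary.

Stenian and Tonian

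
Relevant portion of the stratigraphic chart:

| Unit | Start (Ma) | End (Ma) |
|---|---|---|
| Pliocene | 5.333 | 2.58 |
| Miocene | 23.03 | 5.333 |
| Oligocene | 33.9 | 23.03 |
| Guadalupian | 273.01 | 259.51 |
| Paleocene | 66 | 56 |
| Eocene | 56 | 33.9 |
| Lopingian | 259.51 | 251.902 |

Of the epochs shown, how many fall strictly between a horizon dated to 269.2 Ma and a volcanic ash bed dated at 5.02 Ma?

5

The older date is 269.2 Ma and the younger is 5.02 Ma.
Epochs with start < 269.2 and end > 5.02 Ma: Lopingian (259.51–251.902), Paleocene (66–56), Eocene (56–33.9), Oligocene (33.9–23.03), Miocene (23.03–5.333).
That is 5 complete epochs.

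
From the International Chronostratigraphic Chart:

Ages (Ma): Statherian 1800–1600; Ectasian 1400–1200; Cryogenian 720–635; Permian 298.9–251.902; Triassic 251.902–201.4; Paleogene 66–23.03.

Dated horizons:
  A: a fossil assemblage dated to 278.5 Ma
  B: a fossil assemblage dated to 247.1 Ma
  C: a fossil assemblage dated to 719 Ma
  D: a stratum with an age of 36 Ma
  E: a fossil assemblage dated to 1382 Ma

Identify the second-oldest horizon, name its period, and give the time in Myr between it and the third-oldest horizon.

C, in the Cryogenian; 440.5 million years to A

Sorted oldest-first by Ma: E (1382), C (719), A (278.5), B (247.1), D (36).
The second oldest is C at 719 Ma, which lies in 720–635 Ma: the Cryogenian.
The third oldest is A at 278.5 Ma; separation = |719 − 278.5| = 440.5 Myr.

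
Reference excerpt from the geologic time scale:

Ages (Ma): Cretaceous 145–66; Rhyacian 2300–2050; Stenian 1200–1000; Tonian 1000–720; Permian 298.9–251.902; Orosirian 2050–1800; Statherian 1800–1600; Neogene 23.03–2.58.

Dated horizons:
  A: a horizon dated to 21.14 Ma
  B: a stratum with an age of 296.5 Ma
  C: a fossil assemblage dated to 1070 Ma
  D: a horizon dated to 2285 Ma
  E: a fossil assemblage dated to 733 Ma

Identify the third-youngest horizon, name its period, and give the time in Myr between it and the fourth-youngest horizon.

Smaller Ma means younger, so youngest first: A 21.14 < B 296.5 < E 733 < C 1070 < D 2285.
Counting 3 along gives E (733 Ma); the excerpt puts that inside the Tonian, 1000–720 Ma.
Next in line is C (1070 Ma), and 1070 − 733 = 337 Myr.

E, in the Tonian; 337 million years to C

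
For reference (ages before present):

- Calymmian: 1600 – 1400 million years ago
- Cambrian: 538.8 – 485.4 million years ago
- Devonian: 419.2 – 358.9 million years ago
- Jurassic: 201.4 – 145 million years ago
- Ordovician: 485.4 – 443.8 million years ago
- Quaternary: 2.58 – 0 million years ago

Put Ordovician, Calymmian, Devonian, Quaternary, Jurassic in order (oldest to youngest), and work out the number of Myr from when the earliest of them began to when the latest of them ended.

Calymmian, Ordovician, Devonian, Jurassic, Quaternary; total span 1600 Myr

From the excerpt: Ordovician 485.4–443.8; Calymmian 1600–1400; Devonian 419.2–358.9; Quaternary 2.58–0; Jurassic 201.4–145 (Ma).
Larger Ma is earlier, so the oldest is Calymmian and the youngest is Quaternary; oldest to youngest: Calymmian, Ordovician, Devonian, Jurassic, Quaternary.
Oldest start 1600 minus youngest end 0 gives 1600 Myr overall.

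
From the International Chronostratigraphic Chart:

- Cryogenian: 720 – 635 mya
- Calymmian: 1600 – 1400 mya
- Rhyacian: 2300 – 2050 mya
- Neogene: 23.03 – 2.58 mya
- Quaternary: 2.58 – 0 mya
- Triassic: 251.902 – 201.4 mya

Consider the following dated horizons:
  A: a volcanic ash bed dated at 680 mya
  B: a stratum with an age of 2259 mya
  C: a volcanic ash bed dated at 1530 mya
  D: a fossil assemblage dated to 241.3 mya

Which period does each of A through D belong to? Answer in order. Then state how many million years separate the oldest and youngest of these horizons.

A: 680 Ma lies in 720–635 Ma, so Cryogenian.
B: 2259 Ma lies in 2300–2050 Ma, so Rhyacian.
C: 1530 Ma lies in 1600–1400 Ma, so Calymmian.
D: 241.3 Ma lies in 251.902–201.4 Ma, so Triassic.
Oldest = 2259 Ma, youngest = 241.3 Ma → span 2017.7 Myr.

A — Cryogenian; B — Rhyacian; C — Calymmian; D — Triassic; span 2017.7 million years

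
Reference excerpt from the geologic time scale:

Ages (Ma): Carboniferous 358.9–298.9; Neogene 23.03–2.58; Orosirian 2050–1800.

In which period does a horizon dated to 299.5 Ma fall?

Carboniferous

299.5 Ma lies between 358.9 and 298.9 Ma, so it falls in the Carboniferous.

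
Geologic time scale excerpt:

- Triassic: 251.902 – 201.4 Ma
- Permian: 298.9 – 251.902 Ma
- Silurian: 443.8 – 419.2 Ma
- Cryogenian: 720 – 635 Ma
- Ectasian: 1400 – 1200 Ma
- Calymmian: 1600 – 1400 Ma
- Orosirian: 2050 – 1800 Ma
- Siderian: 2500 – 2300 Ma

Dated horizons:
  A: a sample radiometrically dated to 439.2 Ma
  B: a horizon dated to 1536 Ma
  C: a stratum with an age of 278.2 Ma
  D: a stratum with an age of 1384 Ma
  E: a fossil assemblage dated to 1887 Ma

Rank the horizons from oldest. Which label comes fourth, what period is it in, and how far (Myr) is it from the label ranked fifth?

Sorted oldest-first by Ma: E (1887), B (1536), D (1384), A (439.2), C (278.2).
The fourth oldest is A at 439.2 Ma, which lies in 443.8–419.2 Ma: the Silurian.
The fifth oldest is C at 278.2 Ma; separation = |439.2 − 278.2| = 161 Myr.

A, in the Silurian; 161 million years to C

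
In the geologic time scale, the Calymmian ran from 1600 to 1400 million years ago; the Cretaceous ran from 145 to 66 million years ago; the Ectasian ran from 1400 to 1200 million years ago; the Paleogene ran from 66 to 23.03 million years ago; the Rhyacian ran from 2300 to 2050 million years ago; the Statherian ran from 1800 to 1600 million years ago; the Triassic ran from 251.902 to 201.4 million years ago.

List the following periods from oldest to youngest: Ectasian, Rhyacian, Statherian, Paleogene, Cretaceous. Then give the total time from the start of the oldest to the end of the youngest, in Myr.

Rhyacian → Statherian → Ectasian → Cretaceous → Paleogene; total span 2276.97 Myr

Start ages (Ma): Rhyacian 2300, Statherian 1800, Ectasian 1400, Cretaceous 145, Paleogene 66.
Ordered oldest to youngest: Rhyacian, Statherian, Ectasian, Cretaceous, Paleogene.
Span = 2300 − 23.03 = 2276.97 Myr.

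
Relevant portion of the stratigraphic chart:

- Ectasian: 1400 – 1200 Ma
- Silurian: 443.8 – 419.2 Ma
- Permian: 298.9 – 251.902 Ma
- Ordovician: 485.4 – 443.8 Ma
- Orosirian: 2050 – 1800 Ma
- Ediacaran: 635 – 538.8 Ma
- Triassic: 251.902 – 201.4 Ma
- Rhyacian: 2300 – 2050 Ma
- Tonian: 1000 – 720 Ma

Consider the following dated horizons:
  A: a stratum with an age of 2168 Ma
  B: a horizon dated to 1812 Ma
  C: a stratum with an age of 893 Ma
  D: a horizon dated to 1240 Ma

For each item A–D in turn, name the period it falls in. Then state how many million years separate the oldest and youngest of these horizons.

A — Rhyacian; B — Orosirian; C — Tonian; D — Ectasian; span 1275 million years

A: 2168 Ma lies in 2300–2050 Ma, so Rhyacian.
B: 1812 Ma lies in 2050–1800 Ma, so Orosirian.
C: 893 Ma lies in 1000–720 Ma, so Tonian.
D: 1240 Ma lies in 1400–1200 Ma, so Ectasian.
Oldest = 2168 Ma, youngest = 893 Ma → span 1275 Myr.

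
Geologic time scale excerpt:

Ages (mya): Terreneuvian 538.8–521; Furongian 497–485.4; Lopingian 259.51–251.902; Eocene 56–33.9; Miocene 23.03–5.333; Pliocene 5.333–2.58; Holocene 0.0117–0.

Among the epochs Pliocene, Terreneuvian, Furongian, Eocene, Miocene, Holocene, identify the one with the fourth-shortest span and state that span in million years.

Durations: Pliocene 2.753; Terreneuvian 17.8; Furongian 11.6; Eocene 22.1; Miocene 17.697; Holocene 0.0117 Myr.
Sorted shortest-first: Holocene (0.0117), Pliocene (2.753), Furongian (11.6), Miocene (17.697), Terreneuvian (17.8), Eocene (22.1).
The fourth shortest is Miocene at 17.697 Myr.

Miocene, 17.697 million years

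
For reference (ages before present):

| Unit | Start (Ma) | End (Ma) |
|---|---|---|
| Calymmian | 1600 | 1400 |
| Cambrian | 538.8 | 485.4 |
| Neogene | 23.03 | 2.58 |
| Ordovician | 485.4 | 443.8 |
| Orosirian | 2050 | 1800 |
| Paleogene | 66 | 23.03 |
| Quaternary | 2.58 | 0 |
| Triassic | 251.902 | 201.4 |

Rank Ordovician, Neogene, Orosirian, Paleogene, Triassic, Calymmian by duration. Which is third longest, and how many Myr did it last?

Triassic, 50.502 million years

Start − end for each: Ordovician 485.4 − 443.8 = 41.6; Neogene 23.03 − 2.58 = 20.45; Orosirian 2050 − 1800 = 250; Paleogene 66 − 23.03 = 42.97; Triassic 251.902 − 201.4 = 50.502; Calymmian 1600 − 1400 = 200.
Ranking these from longest: Orosirian > Calymmian > Triassic > Paleogene > Ordovician > Neogene.
Position 3 in that ranking is Triassic, which lasted 50.502 Myr.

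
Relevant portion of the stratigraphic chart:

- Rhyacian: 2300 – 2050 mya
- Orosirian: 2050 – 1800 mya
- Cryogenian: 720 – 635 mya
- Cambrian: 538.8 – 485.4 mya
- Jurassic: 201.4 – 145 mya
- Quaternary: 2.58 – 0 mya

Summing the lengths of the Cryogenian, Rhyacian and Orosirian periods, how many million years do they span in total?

585 million years

Each duration: Cryogenian = 85; Rhyacian = 250; Orosirian = 250.
Sum: 85 + 250 + 250 = 585 Myr.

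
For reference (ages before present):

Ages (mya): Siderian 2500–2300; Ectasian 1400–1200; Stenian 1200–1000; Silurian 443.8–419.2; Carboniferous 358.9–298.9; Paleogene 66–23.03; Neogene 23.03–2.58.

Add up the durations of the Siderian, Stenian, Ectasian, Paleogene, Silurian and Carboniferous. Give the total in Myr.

727.57 million years

Duration is start − end for each: (2500 − 2300) + (1200 − 1000) + (1400 − 1200) + (66 − 23.03) + (443.8 − 419.2) + (358.9 − 298.9).
That is 200 + 200 + 200 + 42.97 + 24.6 + 60, which totals 727.57 million years.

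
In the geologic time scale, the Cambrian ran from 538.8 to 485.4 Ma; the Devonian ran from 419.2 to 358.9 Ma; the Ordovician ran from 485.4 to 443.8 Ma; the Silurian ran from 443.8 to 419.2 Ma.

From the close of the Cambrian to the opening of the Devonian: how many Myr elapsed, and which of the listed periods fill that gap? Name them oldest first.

66.2 million years; Ordovician, Silurian

End of Cambrian = 485.4 Ma; start of Devonian = 419.2 Ma.
Gap = 485.4 − 419.2 = 66.2 Myr.
Periods wholly inside 485.4–419.2 Ma: Ordovician (485.4–443.8), Silurian (443.8–419.2).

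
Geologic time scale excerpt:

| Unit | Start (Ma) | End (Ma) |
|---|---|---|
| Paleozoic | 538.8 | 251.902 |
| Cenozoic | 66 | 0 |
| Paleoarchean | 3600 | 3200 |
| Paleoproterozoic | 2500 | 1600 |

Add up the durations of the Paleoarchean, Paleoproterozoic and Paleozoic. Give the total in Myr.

1586.898 million years

Duration is start − end for each: (3600 − 3200) + (2500 − 1600) + (538.8 − 251.902).
That is 400 + 900 + 286.898, which totals 1586.898 million years.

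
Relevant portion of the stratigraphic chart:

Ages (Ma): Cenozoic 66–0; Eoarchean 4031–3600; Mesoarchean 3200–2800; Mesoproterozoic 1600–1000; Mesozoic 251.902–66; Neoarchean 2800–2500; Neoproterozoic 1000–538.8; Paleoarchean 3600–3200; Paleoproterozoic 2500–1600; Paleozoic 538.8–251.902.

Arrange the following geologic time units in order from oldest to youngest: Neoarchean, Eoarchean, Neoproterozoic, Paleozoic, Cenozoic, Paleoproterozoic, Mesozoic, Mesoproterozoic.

Eoarchean → Neoarchean → Paleoproterozoic → Mesoproterozoic → Neoproterozoic → Paleozoic → Mesozoic → Cenozoic

The oldest of these is Eoarchean (starts 4031 Ma) and the youngest is Cenozoic (ends 0 Ma).
In between, by decreasing start age: Neoarchean (2800), Paleoproterozoic (2500), Mesoproterozoic (1600), Neoproterozoic (1000), Paleozoic (538.8), Mesozoic (251.902).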